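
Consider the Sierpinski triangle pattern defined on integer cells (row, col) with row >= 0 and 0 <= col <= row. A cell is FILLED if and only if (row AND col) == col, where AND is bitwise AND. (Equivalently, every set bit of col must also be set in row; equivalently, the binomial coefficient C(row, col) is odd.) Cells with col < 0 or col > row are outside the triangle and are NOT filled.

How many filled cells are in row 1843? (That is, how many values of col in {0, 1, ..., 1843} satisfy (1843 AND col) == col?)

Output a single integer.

1843 in binary = 11100110011
popcount(1843) = number of 1-bits in 11100110011 = 7
A col c satisfies (1843 AND c) == c iff every set bit of c is also set in 1843; each of the 7 set bits of 1843 can independently be on or off in c.
count = 2^7 = 128

Answer: 128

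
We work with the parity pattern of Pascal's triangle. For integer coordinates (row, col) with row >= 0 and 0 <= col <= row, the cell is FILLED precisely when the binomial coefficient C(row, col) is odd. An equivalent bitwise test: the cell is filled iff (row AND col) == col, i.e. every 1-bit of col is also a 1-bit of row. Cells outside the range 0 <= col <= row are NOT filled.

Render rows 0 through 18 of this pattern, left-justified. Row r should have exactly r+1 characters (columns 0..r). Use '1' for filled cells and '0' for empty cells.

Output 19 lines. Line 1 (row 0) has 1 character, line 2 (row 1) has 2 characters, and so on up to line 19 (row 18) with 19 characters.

Answer: 1
11
101
1111
10001
110011
1010101
11111111
100000001
1100000011
10100000101
111100001111
1000100010001
11001100110011
101010101010101
1111111111111111
10000000000000001
110000000000000011
1010000000000000101

Derivation:
r0=0: 1
r1=1: 11
r2=10: 101
r3=11: 1111
r4=100: 10001
r5=101: 110011
r6=110: 1010101
r7=111: 11111111
r8=1000: 100000001
r9=1001: 1100000011
r10=1010: 10100000101
r11=1011: 111100001111
r12=1100: 1000100010001
r13=1101: 11001100110011
r14=1110: 101010101010101
r15=1111: 1111111111111111
r16=10000: 10000000000000001
r17=10001: 110000000000000011
r18=10010: 1010000000000000101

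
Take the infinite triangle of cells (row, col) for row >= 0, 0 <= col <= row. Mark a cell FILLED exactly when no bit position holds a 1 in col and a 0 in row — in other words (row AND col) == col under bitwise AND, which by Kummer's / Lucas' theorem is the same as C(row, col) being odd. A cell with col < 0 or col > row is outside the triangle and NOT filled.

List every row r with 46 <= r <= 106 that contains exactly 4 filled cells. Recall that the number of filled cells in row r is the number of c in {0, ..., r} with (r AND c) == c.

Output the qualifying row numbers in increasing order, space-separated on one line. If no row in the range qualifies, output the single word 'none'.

Answer: 48 65 66 68 72 80 96

Derivation:
Row r has 2^popcount(r) filled cells, so we need popcount(r) = log2(4) = 2.
Scan r = 46..106 and keep those with exactly 2 one-bits:
r=46=101110 popcount=4 -> skip
r=47=101111 popcount=5 -> skip
r=48=110000 popcount=2 -> KEEP
r=49=110001 popcount=3 -> skip
r=50=110010 popcount=3 -> skip
r=51=110011 popcount=4 -> skip
r=52=110100 popcount=3 -> skip
r=53=110101 popcount=4 -> skip
r=54=110110 popcount=4 -> skip
r=55=110111 popcount=5 -> skip
r=56=111000 popcount=3 -> skip
r=57=111001 popcount=4 -> skip
r=58=111010 popcount=4 -> skip
r=59=111011 popcount=5 -> skip
r=60=111100 popcount=4 -> skip
r=61=111101 popcount=5 -> skip
r=62=111110 popcount=5 -> skip
r=63=111111 popcount=6 -> skip
r=64=1000000 popcount=1 -> skip
r=65=1000001 popcount=2 -> KEEP
r=66=1000010 popcount=2 -> KEEP
r=67=1000011 popcount=3 -> skip
r=68=1000100 popcount=2 -> KEEP
r=69=1000101 popcount=3 -> skip
r=70=1000110 popcount=3 -> skip
r=71=1000111 popcount=4 -> skip
r=72=1001000 popcount=2 -> KEEP
r=73=1001001 popcount=3 -> skip
r=74=1001010 popcount=3 -> skip
r=75=1001011 popcount=4 -> skip
r=76=1001100 popcount=3 -> skip
r=77=1001101 popcount=4 -> skip
r=78=1001110 popcount=4 -> skip
r=79=1001111 popcount=5 -> skip
r=80=1010000 popcount=2 -> KEEP
r=81=1010001 popcount=3 -> skip
r=82=1010010 popcount=3 -> skip
r=83=1010011 popcount=4 -> skip
r=84=1010100 popcount=3 -> skip
r=85=1010101 popcount=4 -> skip
r=86=1010110 popcount=4 -> skip
r=87=1010111 popcount=5 -> skip
r=88=1011000 popcount=3 -> skip
r=89=1011001 popcount=4 -> skip
r=90=1011010 popcount=4 -> skip
r=91=1011011 popcount=5 -> skip
r=92=1011100 popcount=4 -> skip
r=93=1011101 popcount=5 -> skip
r=94=1011110 popcount=5 -> skip
r=95=1011111 popcount=6 -> skip
r=96=1100000 popcount=2 -> KEEP
r=97=1100001 popcount=3 -> skip
r=98=1100010 popcount=3 -> skip
r=99=1100011 popcount=4 -> skip
r=100=1100100 popcount=3 -> skip
r=101=1100101 popcount=4 -> skip
r=102=1100110 popcount=4 -> skip
r=103=1100111 popcount=5 -> skip
r=104=1101000 popcount=3 -> skip
r=105=1101001 popcount=4 -> skip
r=106=1101010 popcount=4 -> skip
Kept rows: 48 65 66 68 72 80 96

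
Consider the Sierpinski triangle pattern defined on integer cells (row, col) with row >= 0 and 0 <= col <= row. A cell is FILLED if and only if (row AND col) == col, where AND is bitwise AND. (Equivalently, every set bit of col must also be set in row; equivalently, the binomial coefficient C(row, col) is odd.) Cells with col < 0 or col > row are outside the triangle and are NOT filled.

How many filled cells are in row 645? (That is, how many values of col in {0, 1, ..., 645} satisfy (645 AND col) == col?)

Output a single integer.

Answer: 16

Derivation:
645 in binary = 1010000101
popcount(645) = number of 1-bits in 1010000101 = 4
A col c satisfies (645 AND c) == c iff every set bit of c is also set in 645; each of the 4 set bits of 645 can independently be on or off in c.
count = 2^4 = 16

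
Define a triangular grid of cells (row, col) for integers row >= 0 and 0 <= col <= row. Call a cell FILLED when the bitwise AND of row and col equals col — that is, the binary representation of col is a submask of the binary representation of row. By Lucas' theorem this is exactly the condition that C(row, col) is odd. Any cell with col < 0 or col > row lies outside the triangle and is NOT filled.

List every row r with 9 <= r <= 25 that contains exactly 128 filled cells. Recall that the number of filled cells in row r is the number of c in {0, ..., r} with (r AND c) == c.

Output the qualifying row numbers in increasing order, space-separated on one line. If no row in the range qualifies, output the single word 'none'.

Answer: none

Derivation:
Row r has 2^popcount(r) filled cells, so we need popcount(r) = log2(128) = 7.
Scan r = 9..25 and keep those with exactly 7 one-bits:
r=9=1001 popcount=2 -> skip
r=10=1010 popcount=2 -> skip
r=11=1011 popcount=3 -> skip
r=12=1100 popcount=2 -> skip
r=13=1101 popcount=3 -> skip
r=14=1110 popcount=3 -> skip
r=15=1111 popcount=4 -> skip
r=16=10000 popcount=1 -> skip
r=17=10001 popcount=2 -> skip
r=18=10010 popcount=2 -> skip
r=19=10011 popcount=3 -> skip
r=20=10100 popcount=2 -> skip
r=21=10101 popcount=3 -> skip
r=22=10110 popcount=3 -> skip
r=23=10111 popcount=4 -> skip
r=24=11000 popcount=2 -> skip
r=25=11001 popcount=3 -> skip
Kept rows: none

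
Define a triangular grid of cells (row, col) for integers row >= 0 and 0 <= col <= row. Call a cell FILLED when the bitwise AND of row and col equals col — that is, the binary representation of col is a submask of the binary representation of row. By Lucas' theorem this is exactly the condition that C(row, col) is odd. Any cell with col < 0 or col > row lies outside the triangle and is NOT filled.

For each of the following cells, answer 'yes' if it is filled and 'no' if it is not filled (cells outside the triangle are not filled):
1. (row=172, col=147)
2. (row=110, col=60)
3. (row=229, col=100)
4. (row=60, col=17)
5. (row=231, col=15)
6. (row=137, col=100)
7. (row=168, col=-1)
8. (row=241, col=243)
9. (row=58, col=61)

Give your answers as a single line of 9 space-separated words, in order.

Answer: no no yes no no no no no no

Derivation:
(172,147): row=0b10101100, col=0b10010011, row AND col = 0b10000000 = 128; 128 != 147 -> empty
(110,60): row=0b1101110, col=0b111100, row AND col = 0b101100 = 44; 44 != 60 -> empty
(229,100): row=0b11100101, col=0b1100100, row AND col = 0b1100100 = 100; 100 == 100 -> filled
(60,17): row=0b111100, col=0b10001, row AND col = 0b10000 = 16; 16 != 17 -> empty
(231,15): row=0b11100111, col=0b1111, row AND col = 0b111 = 7; 7 != 15 -> empty
(137,100): row=0b10001001, col=0b1100100, row AND col = 0b0 = 0; 0 != 100 -> empty
(168,-1): col outside [0, 168] -> not filled
(241,243): col outside [0, 241] -> not filled
(58,61): col outside [0, 58] -> not filled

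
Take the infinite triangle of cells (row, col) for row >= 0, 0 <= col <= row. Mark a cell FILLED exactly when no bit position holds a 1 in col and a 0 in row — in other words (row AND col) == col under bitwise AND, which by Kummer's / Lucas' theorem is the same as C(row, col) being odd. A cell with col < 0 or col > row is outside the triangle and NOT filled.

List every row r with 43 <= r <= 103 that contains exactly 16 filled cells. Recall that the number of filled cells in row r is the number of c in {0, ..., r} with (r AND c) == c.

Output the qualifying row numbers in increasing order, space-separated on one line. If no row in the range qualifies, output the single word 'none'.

Row r has 2^popcount(r) filled cells, so we need popcount(r) = log2(16) = 4.
Scan r = 43..103 and keep those with exactly 4 one-bits:
r=43=101011 popcount=4 -> KEEP
r=44=101100 popcount=3 -> skip
r=45=101101 popcount=4 -> KEEP
r=46=101110 popcount=4 -> KEEP
r=47=101111 popcount=5 -> skip
r=48=110000 popcount=2 -> skip
r=49=110001 popcount=3 -> skip
r=50=110010 popcount=3 -> skip
r=51=110011 popcount=4 -> KEEP
r=52=110100 popcount=3 -> skip
r=53=110101 popcount=4 -> KEEP
r=54=110110 popcount=4 -> KEEP
r=55=110111 popcount=5 -> skip
r=56=111000 popcount=3 -> skip
r=57=111001 popcount=4 -> KEEP
r=58=111010 popcount=4 -> KEEP
r=59=111011 popcount=5 -> skip
r=60=111100 popcount=4 -> KEEP
r=61=111101 popcount=5 -> skip
r=62=111110 popcount=5 -> skip
r=63=111111 popcount=6 -> skip
r=64=1000000 popcount=1 -> skip
r=65=1000001 popcount=2 -> skip
r=66=1000010 popcount=2 -> skip
r=67=1000011 popcount=3 -> skip
r=68=1000100 popcount=2 -> skip
r=69=1000101 popcount=3 -> skip
r=70=1000110 popcount=3 -> skip
r=71=1000111 popcount=4 -> KEEP
r=72=1001000 popcount=2 -> skip
r=73=1001001 popcount=3 -> skip
r=74=1001010 popcount=3 -> skip
r=75=1001011 popcount=4 -> KEEP
r=76=1001100 popcount=3 -> skip
r=77=1001101 popcount=4 -> KEEP
r=78=1001110 popcount=4 -> KEEP
r=79=1001111 popcount=5 -> skip
r=80=1010000 popcount=2 -> skip
r=81=1010001 popcount=3 -> skip
r=82=1010010 popcount=3 -> skip
r=83=1010011 popcount=4 -> KEEP
r=84=1010100 popcount=3 -> skip
r=85=1010101 popcount=4 -> KEEP
r=86=1010110 popcount=4 -> KEEP
r=87=1010111 popcount=5 -> skip
r=88=1011000 popcount=3 -> skip
r=89=1011001 popcount=4 -> KEEP
r=90=1011010 popcount=4 -> KEEP
r=91=1011011 popcount=5 -> skip
r=92=1011100 popcount=4 -> KEEP
r=93=1011101 popcount=5 -> skip
r=94=1011110 popcount=5 -> skip
r=95=1011111 popcount=6 -> skip
r=96=1100000 popcount=2 -> skip
r=97=1100001 popcount=3 -> skip
r=98=1100010 popcount=3 -> skip
r=99=1100011 popcount=4 -> KEEP
r=100=1100100 popcount=3 -> skip
r=101=1100101 popcount=4 -> KEEP
r=102=1100110 popcount=4 -> KEEP
r=103=1100111 popcount=5 -> skip
Kept rows: 43 45 46 51 53 54 57 58 60 71 75 77 78 83 85 86 89 90 92 99 101 102

Answer: 43 45 46 51 53 54 57 58 60 71 75 77 78 83 85 86 89 90 92 99 101 102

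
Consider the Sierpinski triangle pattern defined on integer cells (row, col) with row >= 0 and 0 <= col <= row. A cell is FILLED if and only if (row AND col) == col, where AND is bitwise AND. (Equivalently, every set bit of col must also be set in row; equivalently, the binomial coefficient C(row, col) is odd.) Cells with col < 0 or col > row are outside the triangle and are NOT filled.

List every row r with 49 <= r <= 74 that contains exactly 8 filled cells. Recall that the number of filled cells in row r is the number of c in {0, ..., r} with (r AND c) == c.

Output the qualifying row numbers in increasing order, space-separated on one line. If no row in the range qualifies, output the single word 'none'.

Row r has 2^popcount(r) filled cells, so we need popcount(r) = log2(8) = 3.
Scan r = 49..74 and keep those with exactly 3 one-bits:
r=49=110001 popcount=3 -> KEEP
r=50=110010 popcount=3 -> KEEP
r=51=110011 popcount=4 -> skip
r=52=110100 popcount=3 -> KEEP
r=53=110101 popcount=4 -> skip
r=54=110110 popcount=4 -> skip
r=55=110111 popcount=5 -> skip
r=56=111000 popcount=3 -> KEEP
r=57=111001 popcount=4 -> skip
r=58=111010 popcount=4 -> skip
r=59=111011 popcount=5 -> skip
r=60=111100 popcount=4 -> skip
r=61=111101 popcount=5 -> skip
r=62=111110 popcount=5 -> skip
r=63=111111 popcount=6 -> skip
r=64=1000000 popcount=1 -> skip
r=65=1000001 popcount=2 -> skip
r=66=1000010 popcount=2 -> skip
r=67=1000011 popcount=3 -> KEEP
r=68=1000100 popcount=2 -> skip
r=69=1000101 popcount=3 -> KEEP
r=70=1000110 popcount=3 -> KEEP
r=71=1000111 popcount=4 -> skip
r=72=1001000 popcount=2 -> skip
r=73=1001001 popcount=3 -> KEEP
r=74=1001010 popcount=3 -> KEEP
Kept rows: 49 50 52 56 67 69 70 73 74

Answer: 49 50 52 56 67 69 70 73 74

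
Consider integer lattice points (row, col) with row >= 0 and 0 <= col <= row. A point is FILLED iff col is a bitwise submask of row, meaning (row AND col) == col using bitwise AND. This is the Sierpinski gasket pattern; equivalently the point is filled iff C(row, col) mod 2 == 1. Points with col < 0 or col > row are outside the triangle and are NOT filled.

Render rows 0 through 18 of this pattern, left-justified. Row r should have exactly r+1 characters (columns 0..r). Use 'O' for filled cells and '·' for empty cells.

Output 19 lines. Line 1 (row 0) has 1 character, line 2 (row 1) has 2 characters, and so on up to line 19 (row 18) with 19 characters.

r0=0: O
r1=1: OO
r2=10: O·O
r3=11: OOOO
r4=100: O···O
r5=101: OO··OO
r6=110: O·O·O·O
r7=111: OOOOOOOO
r8=1000: O·······O
r9=1001: OO······OO
r10=1010: O·O·····O·O
r11=1011: OOOO····OOOO
r12=1100: O···O···O···O
r13=1101: OO··OO··OO··OO
r14=1110: O·O·O·O·O·O·O·O
r15=1111: OOOOOOOOOOOOOOOO
r16=10000: O···············O
r17=10001: OO··············OO
r18=10010: O·O·············O·O

Answer: O
OO
O·O
OOOO
O···O
OO··OO
O·O·O·O
OOOOOOOO
O·······O
OO······OO
O·O·····O·O
OOOO····OOOO
O···O···O···O
OO··OO··OO··OO
O·O·O·O·O·O·O·O
OOOOOOOOOOOOOOOO
O···············O
OO··············OO
O·O·············O·O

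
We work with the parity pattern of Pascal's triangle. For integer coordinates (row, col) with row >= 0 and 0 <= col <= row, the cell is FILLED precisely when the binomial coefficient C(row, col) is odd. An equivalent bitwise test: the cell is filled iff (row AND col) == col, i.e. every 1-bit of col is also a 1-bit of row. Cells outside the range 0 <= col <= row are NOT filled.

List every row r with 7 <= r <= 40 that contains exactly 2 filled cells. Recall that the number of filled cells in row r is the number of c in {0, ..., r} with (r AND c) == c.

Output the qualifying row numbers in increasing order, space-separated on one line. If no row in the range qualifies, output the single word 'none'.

Row r has 2^popcount(r) filled cells, so we need popcount(r) = log2(2) = 1.
Scan r = 7..40 and keep those with exactly 1 one-bits:
r=7=111 popcount=3 -> skip
r=8=1000 popcount=1 -> KEEP
r=9=1001 popcount=2 -> skip
r=10=1010 popcount=2 -> skip
r=11=1011 popcount=3 -> skip
r=12=1100 popcount=2 -> skip
r=13=1101 popcount=3 -> skip
r=14=1110 popcount=3 -> skip
r=15=1111 popcount=4 -> skip
r=16=10000 popcount=1 -> KEEP
r=17=10001 popcount=2 -> skip
r=18=10010 popcount=2 -> skip
r=19=10011 popcount=3 -> skip
r=20=10100 popcount=2 -> skip
r=21=10101 popcount=3 -> skip
r=22=10110 popcount=3 -> skip
r=23=10111 popcount=4 -> skip
r=24=11000 popcount=2 -> skip
r=25=11001 popcount=3 -> skip
r=26=11010 popcount=3 -> skip
r=27=11011 popcount=4 -> skip
r=28=11100 popcount=3 -> skip
r=29=11101 popcount=4 -> skip
r=30=11110 popcount=4 -> skip
r=31=11111 popcount=5 -> skip
r=32=100000 popcount=1 -> KEEP
r=33=100001 popcount=2 -> skip
r=34=100010 popcount=2 -> skip
r=35=100011 popcount=3 -> skip
r=36=100100 popcount=2 -> skip
r=37=100101 popcount=3 -> skip
r=38=100110 popcount=3 -> skip
r=39=100111 popcount=4 -> skip
r=40=101000 popcount=2 -> skip
Kept rows: 8 16 32

Answer: 8 16 32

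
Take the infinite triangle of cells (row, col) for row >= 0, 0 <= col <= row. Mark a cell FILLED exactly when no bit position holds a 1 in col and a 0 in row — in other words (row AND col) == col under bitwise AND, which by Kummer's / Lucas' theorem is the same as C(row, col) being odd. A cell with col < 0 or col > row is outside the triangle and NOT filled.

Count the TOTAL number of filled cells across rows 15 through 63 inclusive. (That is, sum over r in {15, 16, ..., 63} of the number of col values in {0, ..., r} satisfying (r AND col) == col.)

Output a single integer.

r15=1111 pc4: +16 =16
r16=10000 pc1: +2 =18
r17=10001 pc2: +4 =22
r18=10010 pc2: +4 =26
r19=10011 pc3: +8 =34
r20=10100 pc2: +4 =38
r21=10101 pc3: +8 =46
r22=10110 pc3: +8 =54
r23=10111 pc4: +16 =70
r24=11000 pc2: +4 =74
r25=11001 pc3: +8 =82
r26=11010 pc3: +8 =90
r27=11011 pc4: +16 =106
r28=11100 pc3: +8 =114
r29=11101 pc4: +16 =130
r30=11110 pc4: +16 =146
r31=11111 pc5: +32 =178
r32=100000 pc1: +2 =180
r33=100001 pc2: +4 =184
r34=100010 pc2: +4 =188
r35=100011 pc3: +8 =196
r36=100100 pc2: +4 =200
r37=100101 pc3: +8 =208
r38=100110 pc3: +8 =216
r39=100111 pc4: +16 =232
r40=101000 pc2: +4 =236
r41=101001 pc3: +8 =244
r42=101010 pc3: +8 =252
r43=101011 pc4: +16 =268
r44=101100 pc3: +8 =276
r45=101101 pc4: +16 =292
r46=101110 pc4: +16 =308
r47=101111 pc5: +32 =340
r48=110000 pc2: +4 =344
r49=110001 pc3: +8 =352
r50=110010 pc3: +8 =360
r51=110011 pc4: +16 =376
r52=110100 pc3: +8 =384
r53=110101 pc4: +16 =400
r54=110110 pc4: +16 =416
r55=110111 pc5: +32 =448
r56=111000 pc3: +8 =456
r57=111001 pc4: +16 =472
r58=111010 pc4: +16 =488
r59=111011 pc5: +32 =520
r60=111100 pc4: +16 =536
r61=111101 pc5: +32 =568
r62=111110 pc5: +32 =600
r63=111111 pc6: +64 =664

Answer: 664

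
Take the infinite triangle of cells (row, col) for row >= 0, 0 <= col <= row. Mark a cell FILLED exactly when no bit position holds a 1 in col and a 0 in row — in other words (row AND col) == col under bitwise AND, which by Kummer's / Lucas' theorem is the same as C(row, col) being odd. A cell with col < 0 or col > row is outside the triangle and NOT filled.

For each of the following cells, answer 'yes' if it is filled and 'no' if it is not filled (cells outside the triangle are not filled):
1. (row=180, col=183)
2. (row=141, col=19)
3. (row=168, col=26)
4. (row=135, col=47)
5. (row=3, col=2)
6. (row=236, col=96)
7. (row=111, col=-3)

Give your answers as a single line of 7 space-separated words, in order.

(180,183): col outside [0, 180] -> not filled
(141,19): row=0b10001101, col=0b10011, row AND col = 0b1 = 1; 1 != 19 -> empty
(168,26): row=0b10101000, col=0b11010, row AND col = 0b1000 = 8; 8 != 26 -> empty
(135,47): row=0b10000111, col=0b101111, row AND col = 0b111 = 7; 7 != 47 -> empty
(3,2): row=0b11, col=0b10, row AND col = 0b10 = 2; 2 == 2 -> filled
(236,96): row=0b11101100, col=0b1100000, row AND col = 0b1100000 = 96; 96 == 96 -> filled
(111,-3): col outside [0, 111] -> not filled

Answer: no no no no yes yes no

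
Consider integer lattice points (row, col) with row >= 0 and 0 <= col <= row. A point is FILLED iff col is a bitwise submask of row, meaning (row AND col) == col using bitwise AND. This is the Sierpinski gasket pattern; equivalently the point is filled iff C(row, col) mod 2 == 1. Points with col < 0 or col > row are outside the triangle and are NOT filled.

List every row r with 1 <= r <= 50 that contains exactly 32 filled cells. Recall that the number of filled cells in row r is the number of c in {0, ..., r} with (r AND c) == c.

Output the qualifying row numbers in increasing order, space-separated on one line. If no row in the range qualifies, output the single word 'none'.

Row r has 2^popcount(r) filled cells, so we need popcount(r) = log2(32) = 5.
Scan r = 1..50 and keep those with exactly 5 one-bits:
r=1=1 popcount=1 -> skip
r=2=10 popcount=1 -> skip
r=3=11 popcount=2 -> skip
r=4=100 popcount=1 -> skip
r=5=101 popcount=2 -> skip
r=6=110 popcount=2 -> skip
r=7=111 popcount=3 -> skip
r=8=1000 popcount=1 -> skip
r=9=1001 popcount=2 -> skip
r=10=1010 popcount=2 -> skip
r=11=1011 popcount=3 -> skip
r=12=1100 popcount=2 -> skip
r=13=1101 popcount=3 -> skip
r=14=1110 popcount=3 -> skip
r=15=1111 popcount=4 -> skip
r=16=10000 popcount=1 -> skip
r=17=10001 popcount=2 -> skip
r=18=10010 popcount=2 -> skip
r=19=10011 popcount=3 -> skip
r=20=10100 popcount=2 -> skip
r=21=10101 popcount=3 -> skip
r=22=10110 popcount=3 -> skip
r=23=10111 popcount=4 -> skip
r=24=11000 popcount=2 -> skip
r=25=11001 popcount=3 -> skip
r=26=11010 popcount=3 -> skip
r=27=11011 popcount=4 -> skip
r=28=11100 popcount=3 -> skip
r=29=11101 popcount=4 -> skip
r=30=11110 popcount=4 -> skip
r=31=11111 popcount=5 -> KEEP
r=32=100000 popcount=1 -> skip
r=33=100001 popcount=2 -> skip
r=34=100010 popcount=2 -> skip
r=35=100011 popcount=3 -> skip
r=36=100100 popcount=2 -> skip
r=37=100101 popcount=3 -> skip
r=38=100110 popcount=3 -> skip
r=39=100111 popcount=4 -> skip
r=40=101000 popcount=2 -> skip
r=41=101001 popcount=3 -> skip
r=42=101010 popcount=3 -> skip
r=43=101011 popcount=4 -> skip
r=44=101100 popcount=3 -> skip
r=45=101101 popcount=4 -> skip
r=46=101110 popcount=4 -> skip
r=47=101111 popcount=5 -> KEEP
r=48=110000 popcount=2 -> skip
r=49=110001 popcount=3 -> skip
r=50=110010 popcount=3 -> skip
Kept rows: 31 47

Answer: 31 47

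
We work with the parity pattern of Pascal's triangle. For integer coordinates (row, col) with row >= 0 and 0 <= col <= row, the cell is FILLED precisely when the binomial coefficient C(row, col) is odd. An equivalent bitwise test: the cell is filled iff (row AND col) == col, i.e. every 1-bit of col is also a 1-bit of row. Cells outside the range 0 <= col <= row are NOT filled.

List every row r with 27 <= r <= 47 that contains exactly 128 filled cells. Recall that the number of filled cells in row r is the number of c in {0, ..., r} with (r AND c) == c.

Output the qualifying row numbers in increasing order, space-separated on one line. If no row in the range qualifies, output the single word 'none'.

Answer: none

Derivation:
Row r has 2^popcount(r) filled cells, so we need popcount(r) = log2(128) = 7.
Scan r = 27..47 and keep those with exactly 7 one-bits:
r=27=11011 popcount=4 -> skip
r=28=11100 popcount=3 -> skip
r=29=11101 popcount=4 -> skip
r=30=11110 popcount=4 -> skip
r=31=11111 popcount=5 -> skip
r=32=100000 popcount=1 -> skip
r=33=100001 popcount=2 -> skip
r=34=100010 popcount=2 -> skip
r=35=100011 popcount=3 -> skip
r=36=100100 popcount=2 -> skip
r=37=100101 popcount=3 -> skip
r=38=100110 popcount=3 -> skip
r=39=100111 popcount=4 -> skip
r=40=101000 popcount=2 -> skip
r=41=101001 popcount=3 -> skip
r=42=101010 popcount=3 -> skip
r=43=101011 popcount=4 -> skip
r=44=101100 popcount=3 -> skip
r=45=101101 popcount=4 -> skip
r=46=101110 popcount=4 -> skip
r=47=101111 popcount=5 -> skip
Kept rows: none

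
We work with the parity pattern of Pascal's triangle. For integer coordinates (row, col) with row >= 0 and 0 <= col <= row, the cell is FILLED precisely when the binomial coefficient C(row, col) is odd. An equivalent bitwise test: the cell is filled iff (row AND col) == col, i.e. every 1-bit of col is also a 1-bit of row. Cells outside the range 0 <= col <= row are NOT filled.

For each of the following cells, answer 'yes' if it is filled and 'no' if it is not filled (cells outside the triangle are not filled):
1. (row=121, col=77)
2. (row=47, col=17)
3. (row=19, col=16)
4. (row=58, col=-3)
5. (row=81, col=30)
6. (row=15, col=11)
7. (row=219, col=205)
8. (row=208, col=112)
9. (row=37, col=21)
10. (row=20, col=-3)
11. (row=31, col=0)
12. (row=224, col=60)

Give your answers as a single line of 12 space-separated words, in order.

Answer: no no yes no no yes no no no no yes no

Derivation:
(121,77): row=0b1111001, col=0b1001101, row AND col = 0b1001001 = 73; 73 != 77 -> empty
(47,17): row=0b101111, col=0b10001, row AND col = 0b1 = 1; 1 != 17 -> empty
(19,16): row=0b10011, col=0b10000, row AND col = 0b10000 = 16; 16 == 16 -> filled
(58,-3): col outside [0, 58] -> not filled
(81,30): row=0b1010001, col=0b11110, row AND col = 0b10000 = 16; 16 != 30 -> empty
(15,11): row=0b1111, col=0b1011, row AND col = 0b1011 = 11; 11 == 11 -> filled
(219,205): row=0b11011011, col=0b11001101, row AND col = 0b11001001 = 201; 201 != 205 -> empty
(208,112): row=0b11010000, col=0b1110000, row AND col = 0b1010000 = 80; 80 != 112 -> empty
(37,21): row=0b100101, col=0b10101, row AND col = 0b101 = 5; 5 != 21 -> empty
(20,-3): col outside [0, 20] -> not filled
(31,0): row=0b11111, col=0b0, row AND col = 0b0 = 0; 0 == 0 -> filled
(224,60): row=0b11100000, col=0b111100, row AND col = 0b100000 = 32; 32 != 60 -> empty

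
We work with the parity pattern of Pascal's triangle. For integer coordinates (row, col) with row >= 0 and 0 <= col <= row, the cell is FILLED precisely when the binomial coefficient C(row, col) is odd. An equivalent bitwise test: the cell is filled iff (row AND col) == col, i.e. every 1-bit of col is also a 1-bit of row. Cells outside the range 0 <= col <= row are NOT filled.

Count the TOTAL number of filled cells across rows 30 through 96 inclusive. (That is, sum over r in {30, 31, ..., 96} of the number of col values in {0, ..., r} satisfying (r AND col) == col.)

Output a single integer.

r30=11110 pc4: +16 =16
r31=11111 pc5: +32 =48
r32=100000 pc1: +2 =50
r33=100001 pc2: +4 =54
r34=100010 pc2: +4 =58
r35=100011 pc3: +8 =66
r36=100100 pc2: +4 =70
r37=100101 pc3: +8 =78
r38=100110 pc3: +8 =86
r39=100111 pc4: +16 =102
r40=101000 pc2: +4 =106
r41=101001 pc3: +8 =114
r42=101010 pc3: +8 =122
r43=101011 pc4: +16 =138
r44=101100 pc3: +8 =146
r45=101101 pc4: +16 =162
r46=101110 pc4: +16 =178
r47=101111 pc5: +32 =210
r48=110000 pc2: +4 =214
r49=110001 pc3: +8 =222
r50=110010 pc3: +8 =230
r51=110011 pc4: +16 =246
r52=110100 pc3: +8 =254
r53=110101 pc4: +16 =270
r54=110110 pc4: +16 =286
r55=110111 pc5: +32 =318
r56=111000 pc3: +8 =326
r57=111001 pc4: +16 =342
r58=111010 pc4: +16 =358
r59=111011 pc5: +32 =390
r60=111100 pc4: +16 =406
r61=111101 pc5: +32 =438
r62=111110 pc5: +32 =470
r63=111111 pc6: +64 =534
r64=1000000 pc1: +2 =536
r65=1000001 pc2: +4 =540
r66=1000010 pc2: +4 =544
r67=1000011 pc3: +8 =552
r68=1000100 pc2: +4 =556
r69=1000101 pc3: +8 =564
r70=1000110 pc3: +8 =572
r71=1000111 pc4: +16 =588
r72=1001000 pc2: +4 =592
r73=1001001 pc3: +8 =600
r74=1001010 pc3: +8 =608
r75=1001011 pc4: +16 =624
r76=1001100 pc3: +8 =632
r77=1001101 pc4: +16 =648
r78=1001110 pc4: +16 =664
r79=1001111 pc5: +32 =696
r80=1010000 pc2: +4 =700
r81=1010001 pc3: +8 =708
r82=1010010 pc3: +8 =716
r83=1010011 pc4: +16 =732
r84=1010100 pc3: +8 =740
r85=1010101 pc4: +16 =756
r86=1010110 pc4: +16 =772
r87=1010111 pc5: +32 =804
r88=1011000 pc3: +8 =812
r89=1011001 pc4: +16 =828
r90=1011010 pc4: +16 =844
r91=1011011 pc5: +32 =876
r92=1011100 pc4: +16 =892
r93=1011101 pc5: +32 =924
r94=1011110 pc5: +32 =956
r95=1011111 pc6: +64 =1020
r96=1100000 pc2: +4 =1024

Answer: 1024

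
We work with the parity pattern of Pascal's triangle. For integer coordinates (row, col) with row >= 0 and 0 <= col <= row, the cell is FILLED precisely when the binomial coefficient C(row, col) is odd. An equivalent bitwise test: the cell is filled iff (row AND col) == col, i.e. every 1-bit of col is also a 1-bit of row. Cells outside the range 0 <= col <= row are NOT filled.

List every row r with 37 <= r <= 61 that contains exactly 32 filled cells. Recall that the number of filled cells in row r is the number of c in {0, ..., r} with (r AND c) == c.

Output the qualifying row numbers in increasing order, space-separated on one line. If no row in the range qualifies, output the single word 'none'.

Row r has 2^popcount(r) filled cells, so we need popcount(r) = log2(32) = 5.
Scan r = 37..61 and keep those with exactly 5 one-bits:
r=37=100101 popcount=3 -> skip
r=38=100110 popcount=3 -> skip
r=39=100111 popcount=4 -> skip
r=40=101000 popcount=2 -> skip
r=41=101001 popcount=3 -> skip
r=42=101010 popcount=3 -> skip
r=43=101011 popcount=4 -> skip
r=44=101100 popcount=3 -> skip
r=45=101101 popcount=4 -> skip
r=46=101110 popcount=4 -> skip
r=47=101111 popcount=5 -> KEEP
r=48=110000 popcount=2 -> skip
r=49=110001 popcount=3 -> skip
r=50=110010 popcount=3 -> skip
r=51=110011 popcount=4 -> skip
r=52=110100 popcount=3 -> skip
r=53=110101 popcount=4 -> skip
r=54=110110 popcount=4 -> skip
r=55=110111 popcount=5 -> KEEP
r=56=111000 popcount=3 -> skip
r=57=111001 popcount=4 -> skip
r=58=111010 popcount=4 -> skip
r=59=111011 popcount=5 -> KEEP
r=60=111100 popcount=4 -> skip
r=61=111101 popcount=5 -> KEEP
Kept rows: 47 55 59 61

Answer: 47 55 59 61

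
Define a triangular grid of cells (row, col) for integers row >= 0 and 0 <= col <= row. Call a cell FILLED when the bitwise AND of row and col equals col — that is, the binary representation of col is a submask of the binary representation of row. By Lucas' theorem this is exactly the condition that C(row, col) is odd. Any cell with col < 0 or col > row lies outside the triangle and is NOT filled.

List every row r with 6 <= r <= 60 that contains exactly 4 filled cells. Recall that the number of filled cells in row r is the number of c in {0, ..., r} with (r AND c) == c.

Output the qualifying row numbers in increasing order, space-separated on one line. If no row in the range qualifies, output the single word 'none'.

Row r has 2^popcount(r) filled cells, so we need popcount(r) = log2(4) = 2.
Scan r = 6..60 and keep those with exactly 2 one-bits:
r=6=110 popcount=2 -> KEEP
r=7=111 popcount=3 -> skip
r=8=1000 popcount=1 -> skip
r=9=1001 popcount=2 -> KEEP
r=10=1010 popcount=2 -> KEEP
r=11=1011 popcount=3 -> skip
r=12=1100 popcount=2 -> KEEP
r=13=1101 popcount=3 -> skip
r=14=1110 popcount=3 -> skip
r=15=1111 popcount=4 -> skip
r=16=10000 popcount=1 -> skip
r=17=10001 popcount=2 -> KEEP
r=18=10010 popcount=2 -> KEEP
r=19=10011 popcount=3 -> skip
r=20=10100 popcount=2 -> KEEP
r=21=10101 popcount=3 -> skip
r=22=10110 popcount=3 -> skip
r=23=10111 popcount=4 -> skip
r=24=11000 popcount=2 -> KEEP
r=25=11001 popcount=3 -> skip
r=26=11010 popcount=3 -> skip
r=27=11011 popcount=4 -> skip
r=28=11100 popcount=3 -> skip
r=29=11101 popcount=4 -> skip
r=30=11110 popcount=4 -> skip
r=31=11111 popcount=5 -> skip
r=32=100000 popcount=1 -> skip
r=33=100001 popcount=2 -> KEEP
r=34=100010 popcount=2 -> KEEP
r=35=100011 popcount=3 -> skip
r=36=100100 popcount=2 -> KEEP
r=37=100101 popcount=3 -> skip
r=38=100110 popcount=3 -> skip
r=39=100111 popcount=4 -> skip
r=40=101000 popcount=2 -> KEEP
r=41=101001 popcount=3 -> skip
r=42=101010 popcount=3 -> skip
r=43=101011 popcount=4 -> skip
r=44=101100 popcount=3 -> skip
r=45=101101 popcount=4 -> skip
r=46=101110 popcount=4 -> skip
r=47=101111 popcount=5 -> skip
r=48=110000 popcount=2 -> KEEP
r=49=110001 popcount=3 -> skip
r=50=110010 popcount=3 -> skip
r=51=110011 popcount=4 -> skip
r=52=110100 popcount=3 -> skip
r=53=110101 popcount=4 -> skip
r=54=110110 popcount=4 -> skip
r=55=110111 popcount=5 -> skip
r=56=111000 popcount=3 -> skip
r=57=111001 popcount=4 -> skip
r=58=111010 popcount=4 -> skip
r=59=111011 popcount=5 -> skip
r=60=111100 popcount=4 -> skip
Kept rows: 6 9 10 12 17 18 20 24 33 34 36 40 48

Answer: 6 9 10 12 17 18 20 24 33 34 36 40 48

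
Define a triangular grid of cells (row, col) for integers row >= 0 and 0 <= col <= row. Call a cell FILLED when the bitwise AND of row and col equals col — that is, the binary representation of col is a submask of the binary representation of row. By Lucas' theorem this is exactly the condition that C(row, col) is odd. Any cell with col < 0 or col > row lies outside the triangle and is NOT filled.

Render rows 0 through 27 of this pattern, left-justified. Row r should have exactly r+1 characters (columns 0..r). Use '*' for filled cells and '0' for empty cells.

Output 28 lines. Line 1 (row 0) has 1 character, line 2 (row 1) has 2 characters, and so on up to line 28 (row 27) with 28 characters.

Answer: *
**
*0*
****
*000*
**00**
*0*0*0*
********
*0000000*
**000000**
*0*00000*0*
****0000****
*000*000*000*
**00**00**00**
*0*0*0*0*0*0*0*
****************
*000000000000000*
**00000000000000**
*0*0000000000000*0*
****000000000000****
*000*00000000000*000*
**00**0000000000**00**
*0*0*0*000000000*0*0*0*
********00000000********
*0000000*0000000*0000000*
**000000**000000**000000**
*0*00000*0*00000*0*00000*0*
****0000****0000****0000****

Derivation:
r0=0: *
r1=1: **
r2=10: *0*
r3=11: ****
r4=100: *000*
r5=101: **00**
r6=110: *0*0*0*
r7=111: ********
r8=1000: *0000000*
r9=1001: **000000**
r10=1010: *0*00000*0*
r11=1011: ****0000****
r12=1100: *000*000*000*
r13=1101: **00**00**00**
r14=1110: *0*0*0*0*0*0*0*
r15=1111: ****************
r16=10000: *000000000000000*
r17=10001: **00000000000000**
r18=10010: *0*0000000000000*0*
r19=10011: ****000000000000****
r20=10100: *000*00000000000*000*
r21=10101: **00**0000000000**00**
r22=10110: *0*0*0*000000000*0*0*0*
r23=10111: ********00000000********
r24=11000: *0000000*0000000*0000000*
r25=11001: **000000**000000**000000**
r26=11010: *0*00000*0*00000*0*00000*0*
r27=11011: ****0000****0000****0000****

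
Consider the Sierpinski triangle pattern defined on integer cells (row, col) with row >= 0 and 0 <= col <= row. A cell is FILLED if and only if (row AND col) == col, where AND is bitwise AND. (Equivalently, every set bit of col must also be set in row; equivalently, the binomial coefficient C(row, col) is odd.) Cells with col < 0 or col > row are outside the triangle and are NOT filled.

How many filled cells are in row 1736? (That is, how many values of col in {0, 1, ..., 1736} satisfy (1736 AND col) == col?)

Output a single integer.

Answer: 32

Derivation:
1736 in binary = 11011001000
popcount(1736) = number of 1-bits in 11011001000 = 5
A col c satisfies (1736 AND c) == c iff every set bit of c is also set in 1736; each of the 5 set bits of 1736 can independently be on or off in c.
count = 2^5 = 32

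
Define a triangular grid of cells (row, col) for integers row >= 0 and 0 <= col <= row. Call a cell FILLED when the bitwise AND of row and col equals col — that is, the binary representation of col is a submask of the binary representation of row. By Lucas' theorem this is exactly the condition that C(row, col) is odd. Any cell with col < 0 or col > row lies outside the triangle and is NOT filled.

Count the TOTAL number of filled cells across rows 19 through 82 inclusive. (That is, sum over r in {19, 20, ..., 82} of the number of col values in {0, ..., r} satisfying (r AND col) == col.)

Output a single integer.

Answer: 820

Derivation:
r19=10011 pc3: +8 =8
r20=10100 pc2: +4 =12
r21=10101 pc3: +8 =20
r22=10110 pc3: +8 =28
r23=10111 pc4: +16 =44
r24=11000 pc2: +4 =48
r25=11001 pc3: +8 =56
r26=11010 pc3: +8 =64
r27=11011 pc4: +16 =80
r28=11100 pc3: +8 =88
r29=11101 pc4: +16 =104
r30=11110 pc4: +16 =120
r31=11111 pc5: +32 =152
r32=100000 pc1: +2 =154
r33=100001 pc2: +4 =158
r34=100010 pc2: +4 =162
r35=100011 pc3: +8 =170
r36=100100 pc2: +4 =174
r37=100101 pc3: +8 =182
r38=100110 pc3: +8 =190
r39=100111 pc4: +16 =206
r40=101000 pc2: +4 =210
r41=101001 pc3: +8 =218
r42=101010 pc3: +8 =226
r43=101011 pc4: +16 =242
r44=101100 pc3: +8 =250
r45=101101 pc4: +16 =266
r46=101110 pc4: +16 =282
r47=101111 pc5: +32 =314
r48=110000 pc2: +4 =318
r49=110001 pc3: +8 =326
r50=110010 pc3: +8 =334
r51=110011 pc4: +16 =350
r52=110100 pc3: +8 =358
r53=110101 pc4: +16 =374
r54=110110 pc4: +16 =390
r55=110111 pc5: +32 =422
r56=111000 pc3: +8 =430
r57=111001 pc4: +16 =446
r58=111010 pc4: +16 =462
r59=111011 pc5: +32 =494
r60=111100 pc4: +16 =510
r61=111101 pc5: +32 =542
r62=111110 pc5: +32 =574
r63=111111 pc6: +64 =638
r64=1000000 pc1: +2 =640
r65=1000001 pc2: +4 =644
r66=1000010 pc2: +4 =648
r67=1000011 pc3: +8 =656
r68=1000100 pc2: +4 =660
r69=1000101 pc3: +8 =668
r70=1000110 pc3: +8 =676
r71=1000111 pc4: +16 =692
r72=1001000 pc2: +4 =696
r73=1001001 pc3: +8 =704
r74=1001010 pc3: +8 =712
r75=1001011 pc4: +16 =728
r76=1001100 pc3: +8 =736
r77=1001101 pc4: +16 =752
r78=1001110 pc4: +16 =768
r79=1001111 pc5: +32 =800
r80=1010000 pc2: +4 =804
r81=1010001 pc3: +8 =812
r82=1010010 pc3: +8 =820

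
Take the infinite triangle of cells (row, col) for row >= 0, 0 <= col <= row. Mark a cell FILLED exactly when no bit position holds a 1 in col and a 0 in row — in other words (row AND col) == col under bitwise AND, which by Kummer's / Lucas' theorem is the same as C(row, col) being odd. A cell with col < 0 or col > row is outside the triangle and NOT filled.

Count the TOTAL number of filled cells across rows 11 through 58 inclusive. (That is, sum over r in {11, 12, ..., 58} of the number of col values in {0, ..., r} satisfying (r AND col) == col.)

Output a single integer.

r11=1011 pc3: +8 =8
r12=1100 pc2: +4 =12
r13=1101 pc3: +8 =20
r14=1110 pc3: +8 =28
r15=1111 pc4: +16 =44
r16=10000 pc1: +2 =46
r17=10001 pc2: +4 =50
r18=10010 pc2: +4 =54
r19=10011 pc3: +8 =62
r20=10100 pc2: +4 =66
r21=10101 pc3: +8 =74
r22=10110 pc3: +8 =82
r23=10111 pc4: +16 =98
r24=11000 pc2: +4 =102
r25=11001 pc3: +8 =110
r26=11010 pc3: +8 =118
r27=11011 pc4: +16 =134
r28=11100 pc3: +8 =142
r29=11101 pc4: +16 =158
r30=11110 pc4: +16 =174
r31=11111 pc5: +32 =206
r32=100000 pc1: +2 =208
r33=100001 pc2: +4 =212
r34=100010 pc2: +4 =216
r35=100011 pc3: +8 =224
r36=100100 pc2: +4 =228
r37=100101 pc3: +8 =236
r38=100110 pc3: +8 =244
r39=100111 pc4: +16 =260
r40=101000 pc2: +4 =264
r41=101001 pc3: +8 =272
r42=101010 pc3: +8 =280
r43=101011 pc4: +16 =296
r44=101100 pc3: +8 =304
r45=101101 pc4: +16 =320
r46=101110 pc4: +16 =336
r47=101111 pc5: +32 =368
r48=110000 pc2: +4 =372
r49=110001 pc3: +8 =380
r50=110010 pc3: +8 =388
r51=110011 pc4: +16 =404
r52=110100 pc3: +8 =412
r53=110101 pc4: +16 =428
r54=110110 pc4: +16 =444
r55=110111 pc5: +32 =476
r56=111000 pc3: +8 =484
r57=111001 pc4: +16 =500
r58=111010 pc4: +16 =516

Answer: 516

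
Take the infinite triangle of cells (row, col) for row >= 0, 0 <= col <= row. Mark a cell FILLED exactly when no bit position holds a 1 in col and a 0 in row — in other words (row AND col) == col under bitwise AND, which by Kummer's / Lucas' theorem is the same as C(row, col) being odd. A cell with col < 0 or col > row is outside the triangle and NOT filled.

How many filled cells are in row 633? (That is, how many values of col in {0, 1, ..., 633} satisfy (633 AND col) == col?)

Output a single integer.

633 in binary = 1001111001
popcount(633) = number of 1-bits in 1001111001 = 6
A col c satisfies (633 AND c) == c iff every set bit of c is also set in 633; each of the 6 set bits of 633 can independently be on or off in c.
count = 2^6 = 64

Answer: 64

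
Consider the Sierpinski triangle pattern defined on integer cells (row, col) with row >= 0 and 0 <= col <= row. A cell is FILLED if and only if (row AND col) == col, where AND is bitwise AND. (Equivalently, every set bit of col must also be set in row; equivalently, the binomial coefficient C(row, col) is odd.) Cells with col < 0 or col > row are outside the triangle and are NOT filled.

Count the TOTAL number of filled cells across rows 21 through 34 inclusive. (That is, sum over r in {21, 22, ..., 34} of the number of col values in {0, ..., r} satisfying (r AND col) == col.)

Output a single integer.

r21=10101 pc3: +8 =8
r22=10110 pc3: +8 =16
r23=10111 pc4: +16 =32
r24=11000 pc2: +4 =36
r25=11001 pc3: +8 =44
r26=11010 pc3: +8 =52
r27=11011 pc4: +16 =68
r28=11100 pc3: +8 =76
r29=11101 pc4: +16 =92
r30=11110 pc4: +16 =108
r31=11111 pc5: +32 =140
r32=100000 pc1: +2 =142
r33=100001 pc2: +4 =146
r34=100010 pc2: +4 =150

Answer: 150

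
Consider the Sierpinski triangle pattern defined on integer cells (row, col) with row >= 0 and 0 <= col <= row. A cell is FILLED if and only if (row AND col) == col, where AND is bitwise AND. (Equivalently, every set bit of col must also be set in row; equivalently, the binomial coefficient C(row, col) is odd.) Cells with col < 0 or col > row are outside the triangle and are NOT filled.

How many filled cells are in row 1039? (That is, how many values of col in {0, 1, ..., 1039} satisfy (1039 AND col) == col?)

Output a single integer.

1039 in binary = 10000001111
popcount(1039) = number of 1-bits in 10000001111 = 5
A col c satisfies (1039 AND c) == c iff every set bit of c is also set in 1039; each of the 5 set bits of 1039 can independently be on or off in c.
count = 2^5 = 32

Answer: 32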